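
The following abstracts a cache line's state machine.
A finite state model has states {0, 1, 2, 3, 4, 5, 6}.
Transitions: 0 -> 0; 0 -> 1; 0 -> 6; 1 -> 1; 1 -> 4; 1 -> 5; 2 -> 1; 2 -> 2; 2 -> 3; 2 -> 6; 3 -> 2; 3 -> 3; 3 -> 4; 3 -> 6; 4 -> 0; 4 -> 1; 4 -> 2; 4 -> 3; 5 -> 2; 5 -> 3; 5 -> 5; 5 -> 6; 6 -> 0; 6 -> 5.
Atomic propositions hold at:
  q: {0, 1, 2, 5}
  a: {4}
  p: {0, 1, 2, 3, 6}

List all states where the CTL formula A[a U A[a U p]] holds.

{0, 1, 2, 3, 4, 6}

A[a U p]: least fixpoint, start Z0 = Sat(p) = {0, 1, 2, 3, 6}, add states in Sat(a) with every successor in Z. Z1 = {0, 1, 2, 3, 4, 6}; fixed.
Sat(A[a U p]) = {0, 1, 2, 3, 4, 6}
A[a U A[a U p]]: least fixpoint, start Z0 = Sat(A[a U p]) = {0, 1, 2, 3, 4, 6}, add states in Sat(a) with every successor in Z. Already a fixed point.
Sat(A[a U A[a U p]]) = {0, 1, 2, 3, 4, 6}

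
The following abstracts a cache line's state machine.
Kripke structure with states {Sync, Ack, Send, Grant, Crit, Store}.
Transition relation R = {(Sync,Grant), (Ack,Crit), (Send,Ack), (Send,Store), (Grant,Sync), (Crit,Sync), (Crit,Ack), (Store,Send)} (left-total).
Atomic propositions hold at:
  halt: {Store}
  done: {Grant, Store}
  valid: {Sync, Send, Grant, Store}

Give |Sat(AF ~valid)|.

2

Sat(~valid) = {Ack, Crit}
AF ~valid: least fixpoint, start Z0 = {Ack, Crit}, add states with every successor in Z. Already a fixed point.
Sat(AF ~valid) = {Ack, Crit}
|Sat(AF ~valid)| = |{Ack, Crit}| = 2.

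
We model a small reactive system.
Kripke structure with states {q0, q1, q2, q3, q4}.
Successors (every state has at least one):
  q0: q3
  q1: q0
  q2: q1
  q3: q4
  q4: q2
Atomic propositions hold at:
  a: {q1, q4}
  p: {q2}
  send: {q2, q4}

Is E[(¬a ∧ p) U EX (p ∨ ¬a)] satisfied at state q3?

No

Sat(¬a) = {q0, q2, q3}
Sat(¬a ∧ p) = {q2}
Sat(p ∨ ¬a) = {q0, q2, q3}
Sat(EX (p ∨ ¬a)) = {s : some successor in {q0, q2, q3}} = {q0, q1, q4}
E[(¬a ∧ p) U EX (p ∨ ¬a)]: least fixpoint, start Z0 = Sat(EX (p ∨ ¬a)) = {q0, q1, q4}, add states in Sat(¬a ∧ p) with some successor in Z. Z1 = {q0, q1, q2, q4}; fixed.
Sat(E[(¬a ∧ p) U EX (p ∨ ¬a)]) = {q0, q1, q2, q4}
q3 ∉ Sat(E[(¬a ∧ p) U EX (p ∨ ¬a)]) = {q0, q1, q2, q4}, so the formula does not hold at q3.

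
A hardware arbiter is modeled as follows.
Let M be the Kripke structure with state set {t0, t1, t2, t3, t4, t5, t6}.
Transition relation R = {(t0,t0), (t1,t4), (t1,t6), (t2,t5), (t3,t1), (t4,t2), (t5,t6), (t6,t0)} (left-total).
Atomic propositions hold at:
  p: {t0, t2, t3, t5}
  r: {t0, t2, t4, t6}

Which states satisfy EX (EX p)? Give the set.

Sat(EX p) = {s : some successor in {t0, t2, t3, t5}} = {t0, t2, t4, t6}
Sat(EX (EX p)) = {s : some successor in {t0, t2, t4, t6}} = {t0, t1, t4, t5, t6}

{t0, t1, t4, t5, t6}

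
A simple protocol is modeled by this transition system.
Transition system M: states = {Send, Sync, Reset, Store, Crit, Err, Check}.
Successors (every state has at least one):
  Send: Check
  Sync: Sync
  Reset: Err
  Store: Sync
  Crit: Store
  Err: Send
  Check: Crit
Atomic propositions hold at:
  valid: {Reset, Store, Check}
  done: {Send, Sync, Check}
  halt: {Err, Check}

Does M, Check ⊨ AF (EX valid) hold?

Yes

Sat(EX valid) = {s : some successor in {Reset, Store, Check}} = {Send, Crit}
AF (EX valid): least fixpoint, start Z0 = {Send, Crit}, add states with every successor in Z. Z1 = {Send, Crit, Err, Check}; Z2 = {Send, Reset, Crit, Err, Check}; fixed.
Sat(AF (EX valid)) = {Send, Reset, Crit, Err, Check}
Check ∈ Sat(AF (EX valid)) = {Send, Reset, Crit, Err, Check}, so the formula holds at Check.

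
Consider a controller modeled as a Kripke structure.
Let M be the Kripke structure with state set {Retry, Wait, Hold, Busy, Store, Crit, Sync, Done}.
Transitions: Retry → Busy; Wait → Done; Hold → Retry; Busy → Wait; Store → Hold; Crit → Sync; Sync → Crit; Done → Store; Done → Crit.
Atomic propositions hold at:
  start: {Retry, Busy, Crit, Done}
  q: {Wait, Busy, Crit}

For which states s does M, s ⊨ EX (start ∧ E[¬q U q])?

Sat(¬q) = {Retry, Hold, Store, Sync, Done}
E[¬q U q]: least fixpoint, start Z0 = Sat(q) = {Wait, Busy, Crit}, add states in Sat(¬q) with some successor in Z. Z1 = {Retry, Wait, Busy, Crit, Sync, Done}; Z2 = {Retry, Wait, Hold, Busy, Crit, Sync, Done}; Z3 = {Retry, Wait, Hold, Busy, Store, Crit, Sync, Done}; fixed.
Sat(E[¬q U q]) = {Retry, Wait, Hold, Busy, Store, Crit, Sync, Done}
Sat(start ∧ E[¬q U q]) = {Retry, Busy, Crit, Done}
Sat(EX (start ∧ E[¬q U q])) = {s : some successor in {Retry, Busy, Crit, Done}} = {Retry, Wait, Hold, Sync, Done}

{Retry, Wait, Hold, Sync, Done}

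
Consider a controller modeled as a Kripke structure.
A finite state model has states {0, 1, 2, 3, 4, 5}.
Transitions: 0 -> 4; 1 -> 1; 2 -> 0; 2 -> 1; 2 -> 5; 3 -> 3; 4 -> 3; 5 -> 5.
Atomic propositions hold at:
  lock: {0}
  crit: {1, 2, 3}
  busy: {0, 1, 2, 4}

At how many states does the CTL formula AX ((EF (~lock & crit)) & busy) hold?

2

Sat(~lock) = {1, 2, 3, 4, 5}
Sat(~lock & crit) = {1, 2, 3}
EF (~lock & crit): least fixpoint, start Z0 = {1, 2, 3}, add states with some successor in Z. Z1 = {1, 2, 3, 4}; Z2 = {0, 1, 2, 3, 4}; fixed.
Sat(EF (~lock & crit)) = {0, 1, 2, 3, 4}
Sat((EF (~lock & crit)) & busy) = {0, 1, 2, 4}
Sat(AX ((EF (~lock & crit)) & busy)) = {s : every successor in {0, 1, 2, 4}} = {0, 1}
|Sat(AX ((EF (~lock & crit)) & busy))| = |{0, 1}| = 2.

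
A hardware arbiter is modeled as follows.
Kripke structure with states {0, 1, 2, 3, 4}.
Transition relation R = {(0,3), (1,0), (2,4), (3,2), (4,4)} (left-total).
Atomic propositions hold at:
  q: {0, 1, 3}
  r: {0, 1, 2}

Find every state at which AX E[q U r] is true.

{0, 1, 3}

E[q U r]: least fixpoint, start Z0 = Sat(r) = {0, 1, 2}, add states in Sat(q) with some successor in Z. Z1 = {0, 1, 2, 3}; fixed.
Sat(E[q U r]) = {0, 1, 2, 3}
Sat(AX E[q U r]) = {s : every successor in {0, 1, 2, 3}} = {0, 1, 3}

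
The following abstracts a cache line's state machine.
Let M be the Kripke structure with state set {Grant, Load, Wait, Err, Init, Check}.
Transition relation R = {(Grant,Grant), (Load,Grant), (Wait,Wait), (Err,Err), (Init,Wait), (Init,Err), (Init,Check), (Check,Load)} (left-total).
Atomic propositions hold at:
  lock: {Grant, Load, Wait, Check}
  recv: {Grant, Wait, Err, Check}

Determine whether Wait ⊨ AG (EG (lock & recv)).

Sat(lock & recv) = {Grant, Wait, Check}
EG (lock & recv): greatest fixpoint, start Z0 = {Grant, Wait, Check}, keep only states in Sat with some successor in Z. Z1 = {Grant, Wait}; fixed.
Sat(EG (lock & recv)) = {Grant, Wait}
AG (EG (lock & recv)): greatest fixpoint, start Z0 = {Grant, Wait}, keep only states in Sat with every successor in Z. Already a fixed point.
Sat(AG (EG (lock & recv))) = {Grant, Wait}
Wait ∈ Sat(AG (EG (lock & recv))) = {Grant, Wait}, so the formula holds at Wait.

Yes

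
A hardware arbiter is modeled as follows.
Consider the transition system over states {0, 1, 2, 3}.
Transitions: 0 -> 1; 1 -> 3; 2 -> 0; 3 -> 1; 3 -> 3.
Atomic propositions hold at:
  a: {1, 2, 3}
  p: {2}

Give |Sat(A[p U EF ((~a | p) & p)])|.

1

Sat(~a) = {0}
Sat(~a | p) = {0, 2}
Sat((~a | p) & p) = {2}
EF ((~a | p) & p): least fixpoint, start Z0 = {2}, add states with some successor in Z. Already a fixed point.
Sat(EF ((~a | p) & p)) = {2}
A[p U EF ((~a | p) & p)]: least fixpoint, start Z0 = Sat(EF ((~a | p) & p)) = {2}, add states in Sat(p) with every successor in Z. Already a fixed point.
Sat(A[p U EF ((~a | p) & p)]) = {2}
|Sat(A[p U EF ((~a | p) & p)])| = |{2}| = 1.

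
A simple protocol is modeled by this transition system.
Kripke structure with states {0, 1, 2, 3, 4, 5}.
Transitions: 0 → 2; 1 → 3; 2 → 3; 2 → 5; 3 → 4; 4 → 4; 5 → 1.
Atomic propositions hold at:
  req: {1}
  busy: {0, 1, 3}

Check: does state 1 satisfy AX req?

Sat(AX req) = {s : every successor in {1}} = {5}
1 ∉ Sat(AX req) = {5}, so the formula does not hold at 1.

No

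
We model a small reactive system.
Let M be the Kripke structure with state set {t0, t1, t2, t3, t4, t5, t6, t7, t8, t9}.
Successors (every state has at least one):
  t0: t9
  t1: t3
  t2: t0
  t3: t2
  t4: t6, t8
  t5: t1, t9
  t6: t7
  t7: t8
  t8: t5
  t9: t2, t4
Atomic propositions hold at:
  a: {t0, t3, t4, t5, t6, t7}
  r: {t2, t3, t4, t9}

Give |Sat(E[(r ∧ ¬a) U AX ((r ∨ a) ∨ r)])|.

7

Sat(¬a) = {t1, t2, t8, t9}
Sat(r ∧ ¬a) = {t2, t9}
Sat(r ∨ a) = {t0, t2, t3, t4, t5, t6, t7, t9}
Sat((r ∨ a) ∨ r) = {t0, t2, t3, t4, t5, t6, t7, t9}
Sat(AX ((r ∨ a) ∨ r)) = {s : every successor in {t0, t2, t3, t4, t5, t6, t7, t9}} = {t0, t1, t2, t3, t6, t8, t9}
E[(r ∧ ¬a) U AX ((r ∨ a) ∨ r)]: least fixpoint, start Z0 = Sat(AX ((r ∨ a) ∨ r)) = {t0, t1, t2, t3, t6, t8, t9}, add states in Sat(r ∧ ¬a) with some successor in Z. Already a fixed point.
Sat(E[(r ∧ ¬a) U AX ((r ∨ a) ∨ r)]) = {t0, t1, t2, t3, t6, t8, t9}
|Sat(E[(r ∧ ¬a) U AX ((r ∨ a) ∨ r)])| = |{t0, t1, t2, t3, t6, t8, t9}| = 7.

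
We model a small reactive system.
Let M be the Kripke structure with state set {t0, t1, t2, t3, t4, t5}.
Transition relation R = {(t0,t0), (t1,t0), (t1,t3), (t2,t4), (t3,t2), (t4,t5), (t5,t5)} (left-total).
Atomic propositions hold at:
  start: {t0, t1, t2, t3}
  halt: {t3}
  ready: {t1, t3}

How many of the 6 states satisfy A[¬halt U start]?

4

Sat(¬halt) = {t0, t1, t2, t4, t5}
A[¬halt U start]: least fixpoint, start Z0 = Sat(start) = {t0, t1, t2, t3}, add states in Sat(¬halt) with every successor in Z. Already a fixed point.
Sat(A[¬halt U start]) = {t0, t1, t2, t3}
|Sat(A[¬halt U start])| = |{t0, t1, t2, t3}| = 4.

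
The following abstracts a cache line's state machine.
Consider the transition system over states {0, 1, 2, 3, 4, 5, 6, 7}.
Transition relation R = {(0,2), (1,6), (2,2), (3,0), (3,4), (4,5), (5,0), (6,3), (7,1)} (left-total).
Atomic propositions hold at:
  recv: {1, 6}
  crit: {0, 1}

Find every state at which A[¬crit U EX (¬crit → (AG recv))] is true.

{3, 4, 5, 6, 7}

Sat(¬crit) = {2, 3, 4, 5, 6, 7}
AG recv: greatest fixpoint, start Z0 = {1, 6}, keep only states in Sat with every successor in Z. Z1 = {1}; Z2 = ∅; fixed.
Sat(AG recv) = ∅
Sat(¬crit → (AG recv)) = {0, 1}
Sat(EX (¬crit → (AG recv))) = {s : some successor in {0, 1}} = {3, 5, 7}
A[¬crit U EX (¬crit → (AG recv))]: least fixpoint, start Z0 = Sat(EX (¬crit → (AG recv))) = {3, 5, 7}, add states in Sat(¬crit) with every successor in Z. Z1 = {3, 4, 5, 6, 7}; fixed.
Sat(A[¬crit U EX (¬crit → (AG recv))]) = {3, 4, 5, 6, 7}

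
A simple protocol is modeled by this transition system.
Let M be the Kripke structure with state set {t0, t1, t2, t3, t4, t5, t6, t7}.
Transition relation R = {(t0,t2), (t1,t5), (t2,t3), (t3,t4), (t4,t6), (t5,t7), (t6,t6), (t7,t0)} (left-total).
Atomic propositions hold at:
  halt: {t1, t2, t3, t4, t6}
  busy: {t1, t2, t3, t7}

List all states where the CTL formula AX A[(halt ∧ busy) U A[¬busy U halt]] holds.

{t0, t2, t3, t4, t6, t7}

Sat(halt ∧ busy) = {t1, t2, t3}
Sat(¬busy) = {t0, t4, t5, t6}
A[¬busy U halt]: least fixpoint, start Z0 = Sat(halt) = {t1, t2, t3, t4, t6}, add states in Sat(¬busy) with every successor in Z. Z1 = {t0, t1, t2, t3, t4, t6}; fixed.
Sat(A[¬busy U halt]) = {t0, t1, t2, t3, t4, t6}
A[(halt ∧ busy) U A[¬busy U halt]]: least fixpoint, start Z0 = Sat(A[¬busy U halt]) = {t0, t1, t2, t3, t4, t6}, add states in Sat(halt ∧ busy) with every successor in Z. Already a fixed point.
Sat(A[(halt ∧ busy) U A[¬busy U halt]]) = {t0, t1, t2, t3, t4, t6}
Sat(AX A[(halt ∧ busy) U A[¬busy U halt]]) = {s : every successor in {t0, t1, t2, t3, t4, t6}} = {t0, t2, t3, t4, t6, t7}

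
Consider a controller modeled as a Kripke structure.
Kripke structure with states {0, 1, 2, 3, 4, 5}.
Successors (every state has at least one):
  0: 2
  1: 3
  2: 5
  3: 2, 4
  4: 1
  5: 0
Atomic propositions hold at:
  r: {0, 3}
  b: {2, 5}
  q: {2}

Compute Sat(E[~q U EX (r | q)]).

{0, 1, 3, 4, 5}

Sat(~q) = {0, 1, 3, 4, 5}
Sat(r | q) = {0, 2, 3}
Sat(EX (r | q)) = {s : some successor in {0, 2, 3}} = {0, 1, 3, 5}
E[~q U EX (r | q)]: least fixpoint, start Z0 = Sat(EX (r | q)) = {0, 1, 3, 5}, add states in Sat(~q) with some successor in Z. Z1 = {0, 1, 3, 4, 5}; fixed.
Sat(E[~q U EX (r | q)]) = {0, 1, 3, 4, 5}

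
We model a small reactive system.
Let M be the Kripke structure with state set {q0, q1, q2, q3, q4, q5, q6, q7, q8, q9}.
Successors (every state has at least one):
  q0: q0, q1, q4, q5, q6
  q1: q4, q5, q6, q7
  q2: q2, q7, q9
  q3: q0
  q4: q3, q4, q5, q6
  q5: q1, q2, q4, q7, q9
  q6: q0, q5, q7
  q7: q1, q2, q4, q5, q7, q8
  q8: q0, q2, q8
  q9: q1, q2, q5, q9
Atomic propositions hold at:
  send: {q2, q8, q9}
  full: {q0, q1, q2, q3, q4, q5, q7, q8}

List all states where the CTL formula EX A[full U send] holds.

A[full U send]: least fixpoint, start Z0 = Sat(send) = {q2, q8, q9}, add states in Sat(full) with every successor in Z. Already a fixed point.
Sat(A[full U send]) = {q2, q8, q9}
Sat(EX A[full U send]) = {s : some successor in {q2, q8, q9}} = {q2, q5, q7, q8, q9}

{q2, q5, q7, q8, q9}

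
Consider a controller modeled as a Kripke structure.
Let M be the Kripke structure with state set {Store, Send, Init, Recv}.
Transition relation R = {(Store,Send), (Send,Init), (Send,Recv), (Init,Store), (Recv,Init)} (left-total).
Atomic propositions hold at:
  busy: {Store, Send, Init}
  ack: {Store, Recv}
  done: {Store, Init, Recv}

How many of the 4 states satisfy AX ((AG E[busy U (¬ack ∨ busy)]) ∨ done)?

Sat(¬ack) = {Send, Init}
Sat(¬ack ∨ busy) = {Store, Send, Init}
E[busy U (¬ack ∨ busy)]: least fixpoint, start Z0 = Sat((¬ack ∨ busy)) = {Store, Send, Init}, add states in Sat(busy) with some successor in Z. Already a fixed point.
Sat(E[busy U (¬ack ∨ busy)]) = {Store, Send, Init}
AG E[busy U (¬ack ∨ busy)]: greatest fixpoint, start Z0 = {Store, Send, Init}, keep only states in Sat with every successor in Z. Z1 = {Store, Init}; Z2 = {Init}; Z3 = ∅; fixed.
Sat(AG E[busy U (¬ack ∨ busy)]) = ∅
Sat((AG E[busy U (¬ack ∨ busy)]) ∨ done) = {Store, Init, Recv}
Sat(AX ((AG E[busy U (¬ack ∨ busy)]) ∨ done)) = {s : every successor in {Store, Init, Recv}} = {Send, Init, Recv}
|Sat(AX ((AG E[busy U (¬ack ∨ busy)]) ∨ done))| = |{Send, Init, Recv}| = 3.

3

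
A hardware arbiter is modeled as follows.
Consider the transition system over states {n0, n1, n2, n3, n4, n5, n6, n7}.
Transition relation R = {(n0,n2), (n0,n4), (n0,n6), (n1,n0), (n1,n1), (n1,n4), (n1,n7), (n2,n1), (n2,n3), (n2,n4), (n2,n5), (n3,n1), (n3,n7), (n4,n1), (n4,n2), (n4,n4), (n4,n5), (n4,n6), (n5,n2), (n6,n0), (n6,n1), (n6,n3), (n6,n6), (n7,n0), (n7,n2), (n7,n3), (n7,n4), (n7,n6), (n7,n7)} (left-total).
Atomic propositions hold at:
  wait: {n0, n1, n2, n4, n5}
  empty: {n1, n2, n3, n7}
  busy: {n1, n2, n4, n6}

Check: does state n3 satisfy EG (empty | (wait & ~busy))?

Yes

Sat(~busy) = {n0, n3, n5, n7}
Sat(wait & ~busy) = {n0, n5}
Sat(empty | (wait & ~busy)) = {n0, n1, n2, n3, n5, n7}
EG (empty | (wait & ~busy)): greatest fixpoint, start Z0 = {n0, n1, n2, n3, n5, n7}, keep only states in Sat with some successor in Z. Already a fixed point.
Sat(EG (empty | (wait & ~busy))) = {n0, n1, n2, n3, n5, n7}
n3 ∈ Sat(EG (empty | (wait & ~busy))) = {n0, n1, n2, n3, n5, n7}, so the formula holds at n3.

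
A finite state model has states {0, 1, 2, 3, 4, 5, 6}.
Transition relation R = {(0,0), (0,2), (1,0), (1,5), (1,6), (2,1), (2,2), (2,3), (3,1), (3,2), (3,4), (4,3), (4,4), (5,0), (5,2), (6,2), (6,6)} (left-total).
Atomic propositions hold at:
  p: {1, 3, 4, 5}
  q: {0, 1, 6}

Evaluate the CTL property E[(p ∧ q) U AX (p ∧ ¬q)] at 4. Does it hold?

Sat(p ∧ q) = {1}
Sat(¬q) = {2, 3, 4, 5}
Sat(p ∧ ¬q) = {3, 4, 5}
Sat(AX (p ∧ ¬q)) = {s : every successor in {3, 4, 5}} = {4}
E[(p ∧ q) U AX (p ∧ ¬q)]: least fixpoint, start Z0 = Sat(AX (p ∧ ¬q)) = {4}, add states in Sat(p ∧ q) with some successor in Z. Already a fixed point.
Sat(E[(p ∧ q) U AX (p ∧ ¬q)]) = {4}
4 ∈ Sat(E[(p ∧ q) U AX (p ∧ ¬q)]) = {4}, so the formula holds at 4.

Yes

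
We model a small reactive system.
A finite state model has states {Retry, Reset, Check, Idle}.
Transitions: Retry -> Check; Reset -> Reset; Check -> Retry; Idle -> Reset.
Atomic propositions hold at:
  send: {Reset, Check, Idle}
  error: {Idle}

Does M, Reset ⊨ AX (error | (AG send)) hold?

AG send: greatest fixpoint, start Z0 = {Reset, Check, Idle}, keep only states in Sat with every successor in Z. Z1 = {Reset, Idle}; fixed.
Sat(AG send) = {Reset, Idle}
Sat(error | (AG send)) = {Reset, Idle}
Sat(AX (error | (AG send))) = {s : every successor in {Reset, Idle}} = {Reset, Idle}
Reset ∈ Sat(AX (error | (AG send))) = {Reset, Idle}, so the formula holds at Reset.

Yes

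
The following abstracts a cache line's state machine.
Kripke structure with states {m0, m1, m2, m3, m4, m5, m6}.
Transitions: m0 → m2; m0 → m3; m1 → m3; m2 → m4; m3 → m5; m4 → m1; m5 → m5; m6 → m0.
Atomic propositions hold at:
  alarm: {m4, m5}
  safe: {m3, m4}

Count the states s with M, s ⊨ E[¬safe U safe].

Sat(¬safe) = {m0, m1, m2, m5, m6}
E[¬safe U safe]: least fixpoint, start Z0 = Sat(safe) = {m3, m4}, add states in Sat(¬safe) with some successor in Z. Z1 = {m0, m1, m2, m3, m4}; Z2 = {m0, m1, m2, m3, m4, m6}; fixed.
Sat(E[¬safe U safe]) = {m0, m1, m2, m3, m4, m6}
|Sat(E[¬safe U safe])| = |{m0, m1, m2, m3, m4, m6}| = 6.

6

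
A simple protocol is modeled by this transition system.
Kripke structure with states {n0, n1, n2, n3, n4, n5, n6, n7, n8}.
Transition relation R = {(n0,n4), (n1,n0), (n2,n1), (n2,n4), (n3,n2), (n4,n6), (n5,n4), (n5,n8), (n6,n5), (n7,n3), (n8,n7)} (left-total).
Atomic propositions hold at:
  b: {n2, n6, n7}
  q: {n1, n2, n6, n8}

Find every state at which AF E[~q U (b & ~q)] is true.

Sat(~q) = {n0, n3, n4, n5, n7}
Sat(b & ~q) = {n7}
E[~q U (b & ~q)]: least fixpoint, start Z0 = Sat((b & ~q)) = {n7}, add states in Sat(~q) with some successor in Z. Already a fixed point.
Sat(E[~q U (b & ~q)]) = {n7}
AF E[~q U (b & ~q)]: least fixpoint, start Z0 = {n7}, add states with every successor in Z. Z1 = {n7, n8}; fixed.
Sat(AF E[~q U (b & ~q)]) = {n7, n8}

{n7, n8}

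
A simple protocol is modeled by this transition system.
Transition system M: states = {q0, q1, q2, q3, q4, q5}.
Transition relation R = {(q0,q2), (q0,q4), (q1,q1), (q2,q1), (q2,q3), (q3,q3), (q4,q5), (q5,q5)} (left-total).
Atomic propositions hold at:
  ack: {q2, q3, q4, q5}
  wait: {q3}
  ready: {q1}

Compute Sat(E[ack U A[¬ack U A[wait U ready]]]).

Sat(¬ack) = {q0, q1}
A[wait U ready]: least fixpoint, start Z0 = Sat(ready) = {q1}, add states in Sat(wait) with every successor in Z. Already a fixed point.
Sat(A[wait U ready]) = {q1}
A[¬ack U A[wait U ready]]: least fixpoint, start Z0 = Sat(A[wait U ready]) = {q1}, add states in Sat(¬ack) with every successor in Z. Already a fixed point.
Sat(A[¬ack U A[wait U ready]]) = {q1}
E[ack U A[¬ack U A[wait U ready]]]: least fixpoint, start Z0 = Sat(A[¬ack U A[wait U ready]]) = {q1}, add states in Sat(ack) with some successor in Z. Z1 = {q1, q2}; fixed.
Sat(E[ack U A[¬ack U A[wait U ready]]]) = {q1, q2}

{q1, q2}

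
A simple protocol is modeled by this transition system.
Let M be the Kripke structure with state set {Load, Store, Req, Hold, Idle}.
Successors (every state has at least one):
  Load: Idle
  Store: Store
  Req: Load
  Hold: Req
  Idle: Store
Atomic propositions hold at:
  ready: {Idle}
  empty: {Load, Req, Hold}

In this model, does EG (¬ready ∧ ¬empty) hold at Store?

Sat(¬ready) = {Load, Store, Req, Hold}
Sat(¬empty) = {Store, Idle}
Sat(¬ready ∧ ¬empty) = {Store}
EG (¬ready ∧ ¬empty): greatest fixpoint, start Z0 = {Store}, keep only states in Sat with some successor in Z. Already a fixed point.
Sat(EG (¬ready ∧ ¬empty)) = {Store}
Store ∈ Sat(EG (¬ready ∧ ¬empty)) = {Store}, so the formula holds at Store.

Yes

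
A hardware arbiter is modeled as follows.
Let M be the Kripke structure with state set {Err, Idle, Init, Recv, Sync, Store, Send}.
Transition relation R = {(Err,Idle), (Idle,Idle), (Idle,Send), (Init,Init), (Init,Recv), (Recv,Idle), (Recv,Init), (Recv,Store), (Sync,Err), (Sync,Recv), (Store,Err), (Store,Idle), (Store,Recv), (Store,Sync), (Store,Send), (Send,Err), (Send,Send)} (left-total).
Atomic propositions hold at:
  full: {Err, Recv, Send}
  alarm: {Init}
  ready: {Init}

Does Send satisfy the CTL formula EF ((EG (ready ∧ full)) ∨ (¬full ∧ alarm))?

Sat(ready ∧ full) = ∅
EG (ready ∧ full): greatest fixpoint, start Z0 = ∅, keep only states in Sat with some successor in Z. Already a fixed point.
Sat(EG (ready ∧ full)) = ∅
Sat(¬full) = {Idle, Init, Sync, Store}
Sat(¬full ∧ alarm) = {Init}
Sat((EG (ready ∧ full)) ∨ (¬full ∧ alarm)) = {Init}
EF ((EG (ready ∧ full)) ∨ (¬full ∧ alarm)): least fixpoint, start Z0 = {Init}, add states with some successor in Z. Z1 = {Init, Recv}; Z2 = {Init, Recv, Sync, Store}; fixed.
Sat(EF ((EG (ready ∧ full)) ∨ (¬full ∧ alarm))) = {Init, Recv, Sync, Store}
Send ∉ Sat(EF ((EG (ready ∧ full)) ∨ (¬full ∧ alarm))) = {Init, Recv, Sync, Store}, so the formula does not hold at Send.

No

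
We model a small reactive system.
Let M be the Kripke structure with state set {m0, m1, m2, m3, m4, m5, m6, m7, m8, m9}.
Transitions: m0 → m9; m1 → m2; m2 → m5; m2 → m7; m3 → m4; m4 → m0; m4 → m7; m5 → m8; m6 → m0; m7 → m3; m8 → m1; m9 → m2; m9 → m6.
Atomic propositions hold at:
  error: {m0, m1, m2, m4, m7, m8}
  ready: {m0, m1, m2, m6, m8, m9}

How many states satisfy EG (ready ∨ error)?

Sat(ready ∨ error) = {m0, m1, m2, m4, m6, m7, m8, m9}
EG (ready ∨ error): greatest fixpoint, start Z0 = {m0, m1, m2, m4, m6, m7, m8, m9}, keep only states in Sat with some successor in Z. Z1 = {m0, m1, m2, m4, m6, m8, m9}; Z2 = {m0, m1, m4, m6, m8, m9}; Z3 = {m0, m4, m6, m8, m9}; Z4 = {m0, m4, m6, m9}; fixed.
Sat(EG (ready ∨ error)) = {m0, m4, m6, m9}
|Sat(EG (ready ∨ error))| = |{m0, m4, m6, m9}| = 4.

4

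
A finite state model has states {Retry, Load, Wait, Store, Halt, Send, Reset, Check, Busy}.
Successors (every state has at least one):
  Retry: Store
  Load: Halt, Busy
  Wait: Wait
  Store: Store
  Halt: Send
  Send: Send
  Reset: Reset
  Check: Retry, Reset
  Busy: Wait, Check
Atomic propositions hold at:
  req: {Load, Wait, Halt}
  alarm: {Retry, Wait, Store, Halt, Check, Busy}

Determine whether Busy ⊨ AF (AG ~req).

Sat(~req) = {Retry, Store, Send, Reset, Check, Busy}
AG ~req: greatest fixpoint, start Z0 = {Retry, Store, Send, Reset, Check, Busy}, keep only states in Sat with every successor in Z. Z1 = {Retry, Store, Send, Reset, Check}; fixed.
Sat(AG ~req) = {Retry, Store, Send, Reset, Check}
AF (AG ~req): least fixpoint, start Z0 = {Retry, Store, Send, Reset, Check}, add states with every successor in Z. Z1 = {Retry, Store, Halt, Send, Reset, Check}; fixed.
Sat(AF (AG ~req)) = {Retry, Store, Halt, Send, Reset, Check}
Busy ∉ Sat(AF (AG ~req)) = {Retry, Store, Halt, Send, Reset, Check}, so the formula does not hold at Busy.

No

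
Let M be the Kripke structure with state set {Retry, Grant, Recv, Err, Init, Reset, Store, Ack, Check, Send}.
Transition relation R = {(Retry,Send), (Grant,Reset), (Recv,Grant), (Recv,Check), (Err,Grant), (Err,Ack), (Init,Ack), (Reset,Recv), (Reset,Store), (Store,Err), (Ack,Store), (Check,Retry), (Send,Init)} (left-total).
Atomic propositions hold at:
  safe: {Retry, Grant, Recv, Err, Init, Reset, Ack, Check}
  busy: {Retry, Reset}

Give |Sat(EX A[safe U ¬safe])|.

8

Sat(¬safe) = {Store, Send}
A[safe U ¬safe]: least fixpoint, start Z0 = Sat(¬safe) = {Store, Send}, add states in Sat(safe) with every successor in Z. Z1 = {Retry, Store, Ack, Send}; Z2 = {Retry, Init, Store, Ack, Check, Send}; fixed.
Sat(A[safe U ¬safe]) = {Retry, Init, Store, Ack, Check, Send}
Sat(EX A[safe U ¬safe]) = {s : some successor in {Retry, Init, Store, Ack, Check, Send}} = {Retry, Recv, Err, Init, Reset, Ack, Check, Send}
|Sat(EX A[safe U ¬safe])| = |{Retry, Recv, Err, Init, Reset, Ack, Check, Send}| = 8.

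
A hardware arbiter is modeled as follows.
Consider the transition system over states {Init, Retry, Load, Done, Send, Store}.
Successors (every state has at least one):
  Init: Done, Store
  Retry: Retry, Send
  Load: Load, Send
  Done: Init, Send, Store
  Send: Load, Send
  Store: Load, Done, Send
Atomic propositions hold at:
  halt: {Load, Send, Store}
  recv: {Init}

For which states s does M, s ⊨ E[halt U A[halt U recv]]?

{Init}

A[halt U recv]: least fixpoint, start Z0 = Sat(recv) = {Init}, add states in Sat(halt) with every successor in Z. Already a fixed point.
Sat(A[halt U recv]) = {Init}
E[halt U A[halt U recv]]: least fixpoint, start Z0 = Sat(A[halt U recv]) = {Init}, add states in Sat(halt) with some successor in Z. Already a fixed point.
Sat(E[halt U A[halt U recv]]) = {Init}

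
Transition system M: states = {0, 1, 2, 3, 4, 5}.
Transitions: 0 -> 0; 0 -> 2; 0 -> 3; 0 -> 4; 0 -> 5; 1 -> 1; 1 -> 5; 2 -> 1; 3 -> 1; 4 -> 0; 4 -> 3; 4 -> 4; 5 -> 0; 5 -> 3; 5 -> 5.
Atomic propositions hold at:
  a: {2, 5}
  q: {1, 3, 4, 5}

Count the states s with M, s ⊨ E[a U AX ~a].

4

Sat(~a) = {0, 1, 3, 4}
Sat(AX ~a) = {s : every successor in {0, 1, 3, 4}} = {2, 3, 4}
E[a U AX ~a]: least fixpoint, start Z0 = Sat(AX ~a) = {2, 3, 4}, add states in Sat(a) with some successor in Z. Z1 = {2, 3, 4, 5}; fixed.
Sat(E[a U AX ~a]) = {2, 3, 4, 5}
|Sat(E[a U AX ~a])| = |{2, 3, 4, 5}| = 4.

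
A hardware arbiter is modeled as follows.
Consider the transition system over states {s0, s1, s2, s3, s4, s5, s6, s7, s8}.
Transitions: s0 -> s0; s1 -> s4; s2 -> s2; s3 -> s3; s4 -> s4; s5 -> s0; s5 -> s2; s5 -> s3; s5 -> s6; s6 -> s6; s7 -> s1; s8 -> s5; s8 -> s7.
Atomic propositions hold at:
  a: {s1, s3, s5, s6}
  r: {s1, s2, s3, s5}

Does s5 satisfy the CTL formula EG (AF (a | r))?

Yes

Sat(a | r) = {s1, s2, s3, s5, s6}
AF (a | r): least fixpoint, start Z0 = {s1, s2, s3, s5, s6}, add states with every successor in Z. Z1 = {s1, s2, s3, s5, s6, s7}; Z2 = {s1, s2, s3, s5, s6, s7, s8}; fixed.
Sat(AF (a | r)) = {s1, s2, s3, s5, s6, s7, s8}
EG (AF (a | r)): greatest fixpoint, start Z0 = {s1, s2, s3, s5, s6, s7, s8}, keep only states in Sat with some successor in Z. Z1 = {s2, s3, s5, s6, s7, s8}; Z2 = {s2, s3, s5, s6, s8}; fixed.
Sat(EG (AF (a | r))) = {s2, s3, s5, s6, s8}
s5 ∈ Sat(EG (AF (a | r))) = {s2, s3, s5, s6, s8}, so the formula holds at s5.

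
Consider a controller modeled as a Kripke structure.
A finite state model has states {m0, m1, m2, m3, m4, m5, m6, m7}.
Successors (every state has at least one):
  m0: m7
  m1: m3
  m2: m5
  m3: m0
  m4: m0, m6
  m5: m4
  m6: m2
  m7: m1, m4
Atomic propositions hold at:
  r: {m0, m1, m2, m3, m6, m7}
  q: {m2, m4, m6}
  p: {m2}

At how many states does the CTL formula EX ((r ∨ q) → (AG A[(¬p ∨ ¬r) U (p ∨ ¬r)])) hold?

1

Sat(r ∨ q) = {m0, m1, m2, m3, m4, m6, m7}
Sat(¬p) = {m0, m1, m3, m4, m5, m6, m7}
Sat(¬r) = {m4, m5}
Sat(¬p ∨ ¬r) = {m0, m1, m3, m4, m5, m6, m7}
Sat(p ∨ ¬r) = {m2, m4, m5}
A[(¬p ∨ ¬r) U (p ∨ ¬r)]: least fixpoint, start Z0 = Sat((p ∨ ¬r)) = {m2, m4, m5}, add states in Sat(¬p ∨ ¬r) with every successor in Z. Z1 = {m2, m4, m5, m6}; fixed.
Sat(A[(¬p ∨ ¬r) U (p ∨ ¬r)]) = {m2, m4, m5, m6}
AG A[(¬p ∨ ¬r) U (p ∨ ¬r)]: greatest fixpoint, start Z0 = {m2, m4, m5, m6}, keep only states in Sat with every successor in Z. Z1 = {m2, m5, m6}; Z2 = {m2, m6}; Z3 = {m6}; Z4 = ∅; fixed.
Sat(AG A[(¬p ∨ ¬r) U (p ∨ ¬r)]) = ∅
Sat((r ∨ q) → (AG A[(¬p ∨ ¬r) U (p ∨ ¬r)])) = {m5}
Sat(EX ((r ∨ q) → (AG A[(¬p ∨ ¬r) U (p ∨ ¬r)]))) = {s : some successor in {m5}} = {m2}
|Sat(EX ((r ∨ q) → (AG A[(¬p ∨ ¬r) U (p ∨ ¬r)])))| = |{m2}| = 1.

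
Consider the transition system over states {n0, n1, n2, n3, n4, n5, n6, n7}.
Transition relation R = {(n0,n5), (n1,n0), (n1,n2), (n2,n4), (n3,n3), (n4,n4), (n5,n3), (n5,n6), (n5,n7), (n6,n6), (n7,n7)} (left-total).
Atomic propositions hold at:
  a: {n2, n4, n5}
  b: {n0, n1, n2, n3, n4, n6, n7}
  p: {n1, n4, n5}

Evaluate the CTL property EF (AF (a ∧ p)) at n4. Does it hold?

Yes

Sat(a ∧ p) = {n4, n5}
AF (a ∧ p): least fixpoint, start Z0 = {n4, n5}, add states with every successor in Z. Z1 = {n0, n2, n4, n5}; Z2 = {n0, n1, n2, n4, n5}; fixed.
Sat(AF (a ∧ p)) = {n0, n1, n2, n4, n5}
EF (AF (a ∧ p)): least fixpoint, start Z0 = {n0, n1, n2, n4, n5}, add states with some successor in Z. Already a fixed point.
Sat(EF (AF (a ∧ p))) = {n0, n1, n2, n4, n5}
n4 ∈ Sat(EF (AF (a ∧ p))) = {n0, n1, n2, n4, n5}, so the formula holds at n4.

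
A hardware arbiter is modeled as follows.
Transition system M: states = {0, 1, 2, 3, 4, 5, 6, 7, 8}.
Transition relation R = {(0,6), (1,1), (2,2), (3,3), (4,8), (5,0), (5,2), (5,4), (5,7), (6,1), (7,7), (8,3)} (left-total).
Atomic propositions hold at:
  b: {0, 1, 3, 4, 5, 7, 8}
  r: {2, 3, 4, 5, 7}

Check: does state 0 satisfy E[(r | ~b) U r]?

Sat(~b) = {2, 6}
Sat(r | ~b) = {2, 3, 4, 5, 6, 7}
E[(r | ~b) U r]: least fixpoint, start Z0 = Sat(r) = {2, 3, 4, 5, 7}, add states in Sat(r | ~b) with some successor in Z. Already a fixed point.
Sat(E[(r | ~b) U r]) = {2, 3, 4, 5, 7}
0 ∉ Sat(E[(r | ~b) U r]) = {2, 3, 4, 5, 7}, so the formula does not hold at 0.

No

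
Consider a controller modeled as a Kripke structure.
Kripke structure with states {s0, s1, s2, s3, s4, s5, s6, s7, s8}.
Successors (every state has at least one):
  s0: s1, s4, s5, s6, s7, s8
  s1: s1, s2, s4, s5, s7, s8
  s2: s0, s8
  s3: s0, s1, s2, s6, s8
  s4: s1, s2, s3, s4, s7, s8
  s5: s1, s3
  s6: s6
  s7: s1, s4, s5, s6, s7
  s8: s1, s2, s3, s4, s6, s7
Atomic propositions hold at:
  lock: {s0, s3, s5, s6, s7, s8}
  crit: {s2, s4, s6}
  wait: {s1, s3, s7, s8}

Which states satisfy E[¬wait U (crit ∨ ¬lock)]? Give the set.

Sat(¬wait) = {s0, s2, s4, s5, s6}
Sat(¬lock) = {s1, s2, s4}
Sat(crit ∨ ¬lock) = {s1, s2, s4, s6}
E[¬wait U (crit ∨ ¬lock)]: least fixpoint, start Z0 = Sat((crit ∨ ¬lock)) = {s1, s2, s4, s6}, add states in Sat(¬wait) with some successor in Z. Z1 = {s0, s1, s2, s4, s5, s6}; fixed.
Sat(E[¬wait U (crit ∨ ¬lock)]) = {s0, s1, s2, s4, s5, s6}

{s0, s1, s2, s4, s5, s6}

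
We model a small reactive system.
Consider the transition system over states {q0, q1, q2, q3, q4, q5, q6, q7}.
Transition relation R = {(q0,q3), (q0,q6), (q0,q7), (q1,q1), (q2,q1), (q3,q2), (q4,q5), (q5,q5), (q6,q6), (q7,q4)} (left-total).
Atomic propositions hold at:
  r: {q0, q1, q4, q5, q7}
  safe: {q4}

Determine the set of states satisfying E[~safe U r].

Sat(~safe) = {q0, q1, q2, q3, q5, q6, q7}
E[~safe U r]: least fixpoint, start Z0 = Sat(r) = {q0, q1, q4, q5, q7}, add states in Sat(~safe) with some successor in Z. Z1 = {q0, q1, q2, q4, q5, q7}; Z2 = {q0, q1, q2, q3, q4, q5, q7}; fixed.
Sat(E[~safe U r]) = {q0, q1, q2, q3, q4, q5, q7}

{q0, q1, q2, q3, q4, q5, q7}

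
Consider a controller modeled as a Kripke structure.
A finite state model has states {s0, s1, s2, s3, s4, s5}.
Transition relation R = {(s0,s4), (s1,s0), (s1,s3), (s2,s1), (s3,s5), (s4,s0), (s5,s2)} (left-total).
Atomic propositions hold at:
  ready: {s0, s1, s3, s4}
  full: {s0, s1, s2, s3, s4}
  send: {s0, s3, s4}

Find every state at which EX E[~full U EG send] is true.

{s0, s1, s4}

Sat(~full) = {s5}
EG send: greatest fixpoint, start Z0 = {s0, s3, s4}, keep only states in Sat with some successor in Z. Z1 = {s0, s4}; fixed.
Sat(EG send) = {s0, s4}
E[~full U EG send]: least fixpoint, start Z0 = Sat(EG send) = {s0, s4}, add states in Sat(~full) with some successor in Z. Already a fixed point.
Sat(E[~full U EG send]) = {s0, s4}
Sat(EX E[~full U EG send]) = {s : some successor in {s0, s4}} = {s0, s1, s4}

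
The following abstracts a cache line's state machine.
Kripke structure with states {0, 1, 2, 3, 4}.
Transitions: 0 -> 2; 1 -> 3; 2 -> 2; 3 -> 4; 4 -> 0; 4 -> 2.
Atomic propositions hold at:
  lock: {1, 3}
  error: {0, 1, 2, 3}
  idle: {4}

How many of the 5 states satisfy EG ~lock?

3

Sat(~lock) = {0, 2, 4}
EG ~lock: greatest fixpoint, start Z0 = {0, 2, 4}, keep only states in Sat with some successor in Z. Already a fixed point.
Sat(EG ~lock) = {0, 2, 4}
|Sat(EG ~lock)| = |{0, 2, 4}| = 3.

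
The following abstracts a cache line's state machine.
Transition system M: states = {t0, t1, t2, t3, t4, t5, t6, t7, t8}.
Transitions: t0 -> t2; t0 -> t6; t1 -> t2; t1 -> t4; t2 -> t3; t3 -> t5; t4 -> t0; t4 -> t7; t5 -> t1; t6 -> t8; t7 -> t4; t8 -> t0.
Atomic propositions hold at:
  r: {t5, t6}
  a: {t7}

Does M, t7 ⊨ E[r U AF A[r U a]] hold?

Yes

A[r U a]: least fixpoint, start Z0 = Sat(a) = {t7}, add states in Sat(r) with every successor in Z. Already a fixed point.
Sat(A[r U a]) = {t7}
AF A[r U a]: least fixpoint, start Z0 = {t7}, add states with every successor in Z. Already a fixed point.
Sat(AF A[r U a]) = {t7}
E[r U AF A[r U a]]: least fixpoint, start Z0 = Sat(AF A[r U a]) = {t7}, add states in Sat(r) with some successor in Z. Already a fixed point.
Sat(E[r U AF A[r U a]]) = {t7}
t7 ∈ Sat(E[r U AF A[r U a]]) = {t7}, so the formula holds at t7.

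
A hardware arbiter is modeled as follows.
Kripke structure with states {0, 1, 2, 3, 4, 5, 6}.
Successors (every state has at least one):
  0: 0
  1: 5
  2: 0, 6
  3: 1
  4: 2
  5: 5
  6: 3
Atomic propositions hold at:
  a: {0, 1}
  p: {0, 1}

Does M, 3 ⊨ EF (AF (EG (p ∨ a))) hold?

No

Sat(p ∨ a) = {0, 1}
EG (p ∨ a): greatest fixpoint, start Z0 = {0, 1}, keep only states in Sat with some successor in Z. Z1 = {0}; fixed.
Sat(EG (p ∨ a)) = {0}
AF (EG (p ∨ a)): least fixpoint, start Z0 = {0}, add states with every successor in Z. Already a fixed point.
Sat(AF (EG (p ∨ a))) = {0}
EF (AF (EG (p ∨ a))): least fixpoint, start Z0 = {0}, add states with some successor in Z. Z1 = {0, 2}; Z2 = {0, 2, 4}; fixed.
Sat(EF (AF (EG (p ∨ a)))) = {0, 2, 4}
3 ∉ Sat(EF (AF (EG (p ∨ a)))) = {0, 2, 4}, so the formula does not hold at 3.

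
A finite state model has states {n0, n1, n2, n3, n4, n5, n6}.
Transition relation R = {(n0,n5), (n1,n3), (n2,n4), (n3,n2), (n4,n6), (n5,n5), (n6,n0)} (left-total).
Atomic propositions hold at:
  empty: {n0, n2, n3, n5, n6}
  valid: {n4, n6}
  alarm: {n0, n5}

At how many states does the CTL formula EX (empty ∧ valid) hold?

Sat(empty ∧ valid) = {n6}
Sat(EX (empty ∧ valid)) = {s : some successor in {n6}} = {n4}
|Sat(EX (empty ∧ valid))| = |{n4}| = 1.

1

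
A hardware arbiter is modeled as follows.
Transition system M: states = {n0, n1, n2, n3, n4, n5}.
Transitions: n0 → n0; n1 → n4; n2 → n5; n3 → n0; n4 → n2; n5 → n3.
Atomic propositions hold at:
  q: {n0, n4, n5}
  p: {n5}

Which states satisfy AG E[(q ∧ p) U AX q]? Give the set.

Sat(q ∧ p) = {n5}
Sat(AX q) = {s : every successor in {n0, n4, n5}} = {n0, n1, n2, n3}
E[(q ∧ p) U AX q]: least fixpoint, start Z0 = Sat(AX q) = {n0, n1, n2, n3}, add states in Sat(q ∧ p) with some successor in Z. Z1 = {n0, n1, n2, n3, n5}; fixed.
Sat(E[(q ∧ p) U AX q]) = {n0, n1, n2, n3, n5}
AG E[(q ∧ p) U AX q]: greatest fixpoint, start Z0 = {n0, n1, n2, n3, n5}, keep only states in Sat with every successor in Z. Z1 = {n0, n2, n3, n5}; fixed.
Sat(AG E[(q ∧ p) U AX q]) = {n0, n2, n3, n5}

{n0, n2, n3, n5}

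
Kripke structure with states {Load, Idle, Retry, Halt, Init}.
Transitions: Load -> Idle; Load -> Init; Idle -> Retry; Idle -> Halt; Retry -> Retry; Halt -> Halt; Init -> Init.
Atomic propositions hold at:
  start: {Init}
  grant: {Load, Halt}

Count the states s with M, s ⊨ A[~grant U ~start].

4

Sat(~grant) = {Idle, Retry, Init}
Sat(~start) = {Load, Idle, Retry, Halt}
A[~grant U ~start]: least fixpoint, start Z0 = Sat(~start) = {Load, Idle, Retry, Halt}, add states in Sat(~grant) with every successor in Z. Already a fixed point.
Sat(A[~grant U ~start]) = {Load, Idle, Retry, Halt}
|Sat(A[~grant U ~start])| = |{Load, Idle, Retry, Halt}| = 4.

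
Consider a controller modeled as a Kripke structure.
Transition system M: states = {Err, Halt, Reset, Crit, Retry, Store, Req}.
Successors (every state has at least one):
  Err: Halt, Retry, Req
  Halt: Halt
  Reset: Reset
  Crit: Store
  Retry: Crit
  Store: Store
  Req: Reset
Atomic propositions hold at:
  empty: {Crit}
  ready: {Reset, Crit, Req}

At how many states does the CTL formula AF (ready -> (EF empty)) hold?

EF empty: least fixpoint, start Z0 = {Crit}, add states with some successor in Z. Z1 = {Crit, Retry}; Z2 = {Err, Crit, Retry}; fixed.
Sat(EF empty) = {Err, Crit, Retry}
Sat(ready -> (EF empty)) = {Err, Halt, Crit, Retry, Store}
AF (ready -> (EF empty)): least fixpoint, start Z0 = {Err, Halt, Crit, Retry, Store}, add states with every successor in Z. Already a fixed point.
Sat(AF (ready -> (EF empty))) = {Err, Halt, Crit, Retry, Store}
|Sat(AF (ready -> (EF empty)))| = |{Err, Halt, Crit, Retry, Store}| = 5.

5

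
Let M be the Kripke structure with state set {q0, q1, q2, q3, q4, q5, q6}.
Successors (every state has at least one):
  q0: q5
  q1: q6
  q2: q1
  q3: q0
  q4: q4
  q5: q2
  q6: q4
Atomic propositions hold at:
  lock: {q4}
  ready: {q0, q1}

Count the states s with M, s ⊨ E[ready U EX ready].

2

Sat(EX ready) = {s : some successor in {q0, q1}} = {q2, q3}
E[ready U EX ready]: least fixpoint, start Z0 = Sat(EX ready) = {q2, q3}, add states in Sat(ready) with some successor in Z. Already a fixed point.
Sat(E[ready U EX ready]) = {q2, q3}
|Sat(E[ready U EX ready])| = |{q2, q3}| = 2.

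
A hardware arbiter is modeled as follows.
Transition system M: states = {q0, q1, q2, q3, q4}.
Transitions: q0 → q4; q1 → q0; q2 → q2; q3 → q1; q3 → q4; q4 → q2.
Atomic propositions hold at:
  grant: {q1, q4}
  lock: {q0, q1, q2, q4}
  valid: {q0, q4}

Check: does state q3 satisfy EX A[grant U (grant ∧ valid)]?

Yes

Sat(grant ∧ valid) = {q4}
A[grant U (grant ∧ valid)]: least fixpoint, start Z0 = Sat((grant ∧ valid)) = {q4}, add states in Sat(grant) with every successor in Z. Already a fixed point.
Sat(A[grant U (grant ∧ valid)]) = {q4}
Sat(EX A[grant U (grant ∧ valid)]) = {s : some successor in {q4}} = {q0, q3}
q3 ∈ Sat(EX A[grant U (grant ∧ valid)]) = {q0, q3}, so the formula holds at q3.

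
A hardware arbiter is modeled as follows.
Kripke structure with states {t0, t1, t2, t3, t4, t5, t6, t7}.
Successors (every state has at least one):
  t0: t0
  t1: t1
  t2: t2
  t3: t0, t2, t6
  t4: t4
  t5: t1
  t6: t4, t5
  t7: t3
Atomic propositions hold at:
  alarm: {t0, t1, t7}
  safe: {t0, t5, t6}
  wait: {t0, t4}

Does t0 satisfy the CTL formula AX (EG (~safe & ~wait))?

Sat(~safe) = {t1, t2, t3, t4, t7}
Sat(~wait) = {t1, t2, t3, t5, t6, t7}
Sat(~safe & ~wait) = {t1, t2, t3, t7}
EG (~safe & ~wait): greatest fixpoint, start Z0 = {t1, t2, t3, t7}, keep only states in Sat with some successor in Z. Already a fixed point.
Sat(EG (~safe & ~wait)) = {t1, t2, t3, t7}
Sat(AX (EG (~safe & ~wait))) = {s : every successor in {t1, t2, t3, t7}} = {t1, t2, t5, t7}
t0 ∉ Sat(AX (EG (~safe & ~wait))) = {t1, t2, t5, t7}, so the formula does not hold at t0.

No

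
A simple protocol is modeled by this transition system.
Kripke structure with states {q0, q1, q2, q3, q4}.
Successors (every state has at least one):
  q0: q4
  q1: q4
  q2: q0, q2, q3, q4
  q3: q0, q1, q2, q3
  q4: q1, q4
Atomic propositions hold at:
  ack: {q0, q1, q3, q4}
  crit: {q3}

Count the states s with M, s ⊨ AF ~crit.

4

Sat(~crit) = {q0, q1, q2, q4}
AF ~crit: least fixpoint, start Z0 = {q0, q1, q2, q4}, add states with every successor in Z. Already a fixed point.
Sat(AF ~crit) = {q0, q1, q2, q4}
|Sat(AF ~crit)| = |{q0, q1, q2, q4}| = 4.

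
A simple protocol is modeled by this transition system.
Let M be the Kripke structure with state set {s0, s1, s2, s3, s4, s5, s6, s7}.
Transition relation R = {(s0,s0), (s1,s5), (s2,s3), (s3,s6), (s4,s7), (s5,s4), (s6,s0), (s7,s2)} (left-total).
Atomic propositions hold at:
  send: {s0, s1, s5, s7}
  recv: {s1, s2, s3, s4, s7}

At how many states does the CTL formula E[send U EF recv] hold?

6

EF recv: least fixpoint, start Z0 = {s1, s2, s3, s4, s7}, add states with some successor in Z. Z1 = {s1, s2, s3, s4, s5, s7}; fixed.
Sat(EF recv) = {s1, s2, s3, s4, s5, s7}
E[send U EF recv]: least fixpoint, start Z0 = Sat(EF recv) = {s1, s2, s3, s4, s5, s7}, add states in Sat(send) with some successor in Z. Already a fixed point.
Sat(E[send U EF recv]) = {s1, s2, s3, s4, s5, s7}
|Sat(E[send U EF recv])| = |{s1, s2, s3, s4, s5, s7}| = 6.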